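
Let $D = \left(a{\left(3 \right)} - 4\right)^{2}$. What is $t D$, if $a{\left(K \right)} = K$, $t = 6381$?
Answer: $6381$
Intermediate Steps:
$D = 1$ ($D = \left(3 - 4\right)^{2} = \left(-1\right)^{2} = 1$)
$t D = 6381 \cdot 1 = 6381$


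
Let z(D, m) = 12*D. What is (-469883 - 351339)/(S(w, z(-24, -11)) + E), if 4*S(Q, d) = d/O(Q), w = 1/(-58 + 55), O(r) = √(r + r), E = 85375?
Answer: -70111828250/7288898401 + 29563992*I*√6/7288898401 ≈ -9.619 + 0.0099352*I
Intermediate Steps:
O(r) = √2*√r (O(r) = √(2*r) = √2*√r)
w = -⅓ (w = 1/(-3) = -⅓ ≈ -0.33333)
S(Q, d) = d*√2/(8*√Q) (S(Q, d) = (d/((√2*√Q)))/4 = (d*(√2/(2*√Q)))/4 = (d*√2/(2*√Q))/4 = d*√2/(8*√Q))
(-469883 - 351339)/(S(w, z(-24, -11)) + E) = (-469883 - 351339)/((12*(-24))*√2/(8*√(-⅓)) + 85375) = -821222/((⅛)*(-288)*√2*(-I*√3) + 85375) = -821222/(36*I*√6 + 85375) = -821222/(85375 + 36*I*√6)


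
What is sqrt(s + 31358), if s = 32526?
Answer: 2*sqrt(15971) ≈ 252.75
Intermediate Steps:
sqrt(s + 31358) = sqrt(32526 + 31358) = sqrt(63884) = 2*sqrt(15971)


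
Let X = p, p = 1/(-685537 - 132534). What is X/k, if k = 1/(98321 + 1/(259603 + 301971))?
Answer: -55214517255/459407403754 ≈ -0.12019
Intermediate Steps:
p = -1/818071 (p = 1/(-818071) = -1/818071 ≈ -1.2224e-6)
X = -1/818071 ≈ -1.2224e-6
k = 561574/55214517255 (k = 1/(98321 + 1/561574) = 1/(55214517255/561574) = 561574/55214517255 ≈ 1.0171e-5)
X/k = -1/(818071*561574/55214517255) = -1/818071*55214517255/561574 = -55214517255/459407403754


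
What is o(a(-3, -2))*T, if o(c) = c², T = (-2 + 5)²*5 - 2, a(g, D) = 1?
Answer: 43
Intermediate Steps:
T = 43 (T = 3²*5 - 2 = 9*5 - 2 = 45 - 2 = 43)
o(a(-3, -2))*T = 1²*43 = 1*43 = 43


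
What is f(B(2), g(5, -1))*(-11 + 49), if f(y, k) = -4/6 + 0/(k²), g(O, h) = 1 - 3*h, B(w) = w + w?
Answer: -76/3 ≈ -25.333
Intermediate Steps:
B(w) = 2*w
f(y, k) = -⅔ (f(y, k) = -4*⅙ + 0/k² = -⅔ + 0 = -⅔)
f(B(2), g(5, -1))*(-11 + 49) = -2*(-11 + 49)/3 = -⅔*38 = -76/3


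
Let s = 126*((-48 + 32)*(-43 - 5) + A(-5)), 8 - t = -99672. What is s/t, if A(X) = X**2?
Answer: 7137/7120 ≈ 1.0024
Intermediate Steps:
t = 99680 (t = 8 - 1*(-99672) = 8 + 99672 = 99680)
s = 99918 (s = 126*((-48 + 32)*(-43 - 5) + (-5)**2) = 126*(-16*(-48) + 25) = 126*(768 + 25) = 126*793 = 99918)
s/t = 99918/99680 = 99918*(1/99680) = 7137/7120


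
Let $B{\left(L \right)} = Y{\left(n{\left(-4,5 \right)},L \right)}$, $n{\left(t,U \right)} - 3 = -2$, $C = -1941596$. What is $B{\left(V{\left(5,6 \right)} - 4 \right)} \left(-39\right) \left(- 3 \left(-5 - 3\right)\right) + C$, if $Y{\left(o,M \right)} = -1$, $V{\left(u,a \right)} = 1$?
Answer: $-1940660$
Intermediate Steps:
$n{\left(t,U \right)} = 1$ ($n{\left(t,U \right)} = 3 - 2 = 1$)
$B{\left(L \right)} = -1$
$B{\left(V{\left(5,6 \right)} - 4 \right)} \left(-39\right) \left(- 3 \left(-5 - 3\right)\right) + C = \left(-1\right) \left(-39\right) \left(- 3 \left(-5 - 3\right)\right) - 1941596 = 39 \left(\left(-3\right) \left(-8\right)\right) - 1941596 = 39 \cdot 24 - 1941596 = 936 - 1941596 = -1940660$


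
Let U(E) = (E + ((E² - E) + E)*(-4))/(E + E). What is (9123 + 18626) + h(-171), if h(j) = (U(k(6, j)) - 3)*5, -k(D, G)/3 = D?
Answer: 55833/2 ≈ 27917.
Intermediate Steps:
k(D, G) = -3*D
U(E) = (E - 4*E²)/(2*E) (U(E) = (E + E²*(-4))/((2*E)) = (E - 4*E²)*(1/(2*E)) = (E - 4*E²)/(2*E))
h(j) = 335/2 (h(j) = ((½ - (-6)*6) - 3)*5 = ((½ - 2*(-18)) - 3)*5 = ((½ + 36) - 3)*5 = (73/2 - 3)*5 = (67/2)*5 = 335/2)
(9123 + 18626) + h(-171) = (9123 + 18626) + 335/2 = 27749 + 335/2 = 55833/2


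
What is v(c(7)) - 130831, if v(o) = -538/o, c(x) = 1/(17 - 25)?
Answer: -126527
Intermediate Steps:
c(x) = -⅛ (c(x) = 1/(-8) = -⅛)
v(c(7)) - 130831 = -538/(-⅛) - 130831 = -538*(-8) - 130831 = 4304 - 130831 = -126527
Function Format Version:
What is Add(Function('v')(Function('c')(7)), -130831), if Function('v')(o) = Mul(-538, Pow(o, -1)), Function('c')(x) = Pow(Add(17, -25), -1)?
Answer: -126527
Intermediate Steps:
Function('c')(x) = Rational(-1, 8) (Function('c')(x) = Pow(-8, -1) = Rational(-1, 8))
Add(Function('v')(Function('c')(7)), -130831) = Add(Mul(-538, Pow(Rational(-1, 8), -1)), -130831) = Add(Mul(-538, -8), -130831) = Add(4304, -130831) = -126527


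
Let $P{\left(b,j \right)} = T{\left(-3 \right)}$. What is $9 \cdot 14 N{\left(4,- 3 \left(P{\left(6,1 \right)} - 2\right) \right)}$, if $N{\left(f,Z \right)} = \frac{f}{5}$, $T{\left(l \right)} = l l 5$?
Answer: $\frac{504}{5} \approx 100.8$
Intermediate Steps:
$T{\left(l \right)} = 5 l^{2}$ ($T{\left(l \right)} = l^{2} \cdot 5 = 5 l^{2}$)
$P{\left(b,j \right)} = 45$ ($P{\left(b,j \right)} = 5 \left(-3\right)^{2} = 5 \cdot 9 = 45$)
$N{\left(f,Z \right)} = \frac{f}{5}$ ($N{\left(f,Z \right)} = f \frac{1}{5} = \frac{f}{5}$)
$9 \cdot 14 N{\left(4,- 3 \left(P{\left(6,1 \right)} - 2\right) \right)} = 9 \cdot 14 \cdot \frac{1}{5} \cdot 4 = 126 \cdot \frac{4}{5} = \frac{504}{5}$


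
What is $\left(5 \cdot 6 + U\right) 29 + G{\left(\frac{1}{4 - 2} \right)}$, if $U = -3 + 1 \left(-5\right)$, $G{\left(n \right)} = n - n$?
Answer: $638$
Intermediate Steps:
$G{\left(n \right)} = 0$
$U = -8$ ($U = -3 - 5 = -8$)
$\left(5 \cdot 6 + U\right) 29 + G{\left(\frac{1}{4 - 2} \right)} = \left(5 \cdot 6 - 8\right) 29 + 0 = \left(30 - 8\right) 29 + 0 = 22 \cdot 29 + 0 = 638 + 0 = 638$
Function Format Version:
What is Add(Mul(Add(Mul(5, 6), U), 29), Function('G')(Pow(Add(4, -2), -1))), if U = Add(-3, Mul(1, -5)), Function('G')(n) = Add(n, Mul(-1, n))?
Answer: 638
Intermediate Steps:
Function('G')(n) = 0
U = -8 (U = Add(-3, -5) = -8)
Add(Mul(Add(Mul(5, 6), U), 29), Function('G')(Pow(Add(4, -2), -1))) = Add(Mul(Add(Mul(5, 6), -8), 29), 0) = Add(Mul(Add(30, -8), 29), 0) = Add(Mul(22, 29), 0) = Add(638, 0) = 638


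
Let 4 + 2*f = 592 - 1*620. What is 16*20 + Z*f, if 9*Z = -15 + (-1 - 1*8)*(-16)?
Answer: 272/3 ≈ 90.667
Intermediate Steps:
f = -16 (f = -2 + (592 - 1*620)/2 = -2 + (592 - 620)/2 = -2 + (½)*(-28) = -2 - 14 = -16)
Z = 43/3 (Z = (-15 + (-1 - 1*8)*(-16))/9 = (-15 + (-1 - 8)*(-16))/9 = (-15 - 9*(-16))/9 = (-15 + 144)/9 = (⅑)*129 = 43/3 ≈ 14.333)
16*20 + Z*f = 16*20 + (43/3)*(-16) = 320 - 688/3 = 272/3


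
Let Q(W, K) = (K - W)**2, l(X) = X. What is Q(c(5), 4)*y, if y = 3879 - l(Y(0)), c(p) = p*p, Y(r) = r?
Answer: 1710639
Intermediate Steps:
c(p) = p**2
y = 3879 (y = 3879 - 1*0 = 3879 + 0 = 3879)
Q(c(5), 4)*y = (4 - 1*5**2)**2*3879 = (4 - 1*25)**2*3879 = (4 - 25)**2*3879 = (-21)**2*3879 = 441*3879 = 1710639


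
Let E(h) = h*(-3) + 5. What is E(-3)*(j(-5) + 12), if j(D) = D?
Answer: 98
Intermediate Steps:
E(h) = 5 - 3*h (E(h) = -3*h + 5 = 5 - 3*h)
E(-3)*(j(-5) + 12) = (5 - 3*(-3))*(-5 + 12) = (5 + 9)*7 = 14*7 = 98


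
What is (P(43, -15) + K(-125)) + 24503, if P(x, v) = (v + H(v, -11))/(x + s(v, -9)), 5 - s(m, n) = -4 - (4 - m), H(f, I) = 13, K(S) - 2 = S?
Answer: 1730978/71 ≈ 24380.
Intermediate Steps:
K(S) = 2 + S
s(m, n) = 13 - m (s(m, n) = 5 - (-4 - (4 - m)) = 5 - (-4 + (-4 + m)) = 5 - (-8 + m) = 5 + (8 - m) = 13 - m)
P(x, v) = (13 + v)/(13 + x - v) (P(x, v) = (v + 13)/(x + (13 - v)) = (13 + v)/(13 + x - v))
(P(43, -15) + K(-125)) + 24503 = ((13 - 15)/(13 + 43 - 1*(-15)) + (2 - 125)) + 24503 = (-2/(13 + 43 + 15) - 123) + 24503 = (-2/71 - 123) + 24503 = -8735/71 + 24503 = 1730978/71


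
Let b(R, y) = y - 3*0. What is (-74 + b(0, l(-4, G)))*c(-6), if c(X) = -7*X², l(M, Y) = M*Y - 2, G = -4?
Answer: 15120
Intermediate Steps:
l(M, Y) = -2 + M*Y
b(R, y) = y (b(R, y) = y + 0 = y)
(-74 + b(0, l(-4, G)))*c(-6) = (-74 + (-2 - 4*(-4)))*(-7*(-6)²) = (-74 + (-2 + 16))*(-7*36) = (-74 + 14)*(-252) = -60*(-252) = 15120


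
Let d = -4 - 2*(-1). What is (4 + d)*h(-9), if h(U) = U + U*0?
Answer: -18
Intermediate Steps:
h(U) = U (h(U) = U + 0 = U)
d = -2 (d = -4 + 2 = -2)
(4 + d)*h(-9) = (4 - 2)*(-9) = 2*(-9) = -18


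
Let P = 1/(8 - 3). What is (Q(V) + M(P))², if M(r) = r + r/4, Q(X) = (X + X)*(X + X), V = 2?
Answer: 4225/16 ≈ 264.06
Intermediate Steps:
P = ⅕ (P = 1/5 = ⅕ ≈ 0.20000)
Q(X) = 4*X² (Q(X) = (2*X)*(2*X) = 4*X²)
M(r) = 5*r/4 (M(r) = r + r*(¼) = r + r/4 = 5*r/4)
(Q(V) + M(P))² = (4*2² + (5/4)*(⅕))² = (4*4 + ¼)² = (16 + ¼)² = (65/4)² = 4225/16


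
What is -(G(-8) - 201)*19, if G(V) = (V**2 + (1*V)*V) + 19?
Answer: 1026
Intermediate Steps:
G(V) = 19 + 2*V**2 (G(V) = (V**2 + V*V) + 19 = (V**2 + V**2) + 19 = 2*V**2 + 19 = 19 + 2*V**2)
-(G(-8) - 201)*19 = -((19 + 2*(-8)**2) - 201)*19 = -((19 + 2*64) - 201)*19 = -((19 + 128) - 201)*19 = -(147 - 201)*19 = -(-54)*19 = -1*(-1026) = 1026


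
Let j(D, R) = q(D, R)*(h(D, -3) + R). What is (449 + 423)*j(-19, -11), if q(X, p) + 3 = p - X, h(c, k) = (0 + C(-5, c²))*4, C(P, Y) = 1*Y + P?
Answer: 6160680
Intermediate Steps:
C(P, Y) = P + Y (C(P, Y) = Y + P = P + Y)
h(c, k) = -20 + 4*c² (h(c, k) = (0 + (-5 + c²))*4 = (-5 + c²)*4 = -20 + 4*c²)
q(X, p) = -3 + p - X (q(X, p) = -3 + (p - X) = -3 + p - X)
j(D, R) = (-20 + R + 4*D²)*(-3 + R - D) (j(D, R) = (-3 + R - D)*((-20 + 4*D²) + R) = (-3 + R - D)*(-20 + R + 4*D²) = (-20 + R + 4*D²)*(-3 + R - D))
(449 + 423)*j(-19, -11) = (449 + 423)*(-(-20 - 11 + 4*(-19)²)*(3 - 19 - 1*(-11))) = 872*(-(-20 - 11 + 4*361)*(3 - 19 + 11)) = 872*(-1*(-20 - 11 + 1444)*(-5)) = 872*(-1*1413*(-5)) = 872*7065 = 6160680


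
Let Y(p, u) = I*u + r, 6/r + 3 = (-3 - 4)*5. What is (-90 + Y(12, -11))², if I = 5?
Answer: 7606564/361 ≈ 21071.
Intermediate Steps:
r = -3/19 (r = 6/(-3 + (-3 - 4)*5) = 6/(-3 - 7*5) = 6/(-3 - 35) = 6/(-38) = 6*(-1/38) = -3/19 ≈ -0.15789)
Y(p, u) = -3/19 + 5*u (Y(p, u) = 5*u - 3/19 = -3/19 + 5*u)
(-90 + Y(12, -11))² = (-90 + (-3/19 + 5*(-11)))² = (-90 + (-3/19 - 55))² = (-90 - 1048/19)² = (-2758/19)² = 7606564/361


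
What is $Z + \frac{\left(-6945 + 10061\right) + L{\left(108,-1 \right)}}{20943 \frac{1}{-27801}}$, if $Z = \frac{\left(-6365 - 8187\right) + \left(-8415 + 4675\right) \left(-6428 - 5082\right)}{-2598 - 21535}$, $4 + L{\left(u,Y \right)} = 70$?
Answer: $- \frac{337345472630}{56157491} \approx -6007.1$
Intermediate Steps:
$L{\left(u,Y \right)} = 66$ ($L{\left(u,Y \right)} = -4 + 70 = 66$)
$Z = - \frac{43032848}{24133}$ ($Z = \frac{\left(-6365 - 8187\right) - -43047400}{-24133} = \left(-14552 + 43047400\right) \left(- \frac{1}{24133}\right) = 43032848 \left(- \frac{1}{24133}\right) = - \frac{43032848}{24133} \approx -1783.2$)
$Z + \frac{\left(-6945 + 10061\right) + L{\left(108,-1 \right)}}{20943 \frac{1}{-27801}} = - \frac{43032848}{24133} + \frac{\left(-6945 + 10061\right) + 66}{20943 \frac{1}{-27801}} = - \frac{43032848}{24133} + \frac{3116 + 66}{20943 \left(- \frac{1}{27801}\right)} = - \frac{43032848}{24133} + \frac{3182}{- \frac{2327}{3089}} = - \frac{43032848}{24133} + 3182 \left(- \frac{3089}{2327}\right) = - \frac{43032848}{24133} - \frac{9829198}{2327} = - \frac{337345472630}{56157491}$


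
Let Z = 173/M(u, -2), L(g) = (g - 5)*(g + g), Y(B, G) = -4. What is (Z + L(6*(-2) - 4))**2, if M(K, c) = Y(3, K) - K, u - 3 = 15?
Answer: 213481321/484 ≈ 4.4108e+5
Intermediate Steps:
u = 18 (u = 3 + 15 = 18)
M(K, c) = -4 - K
L(g) = 2*g*(-5 + g) (L(g) = (-5 + g)*(2*g) = 2*g*(-5 + g))
Z = -173/22 (Z = 173/(-4 - 1*18) = 173/(-4 - 18) = 173/(-22) = 173*(-1/22) = -173/22 ≈ -7.8636)
(Z + L(6*(-2) - 4))**2 = (-173/22 + 2*(6*(-2) - 4)*(-5 + (6*(-2) - 4)))**2 = (-173/22 + 2*(-12 - 4)*(-5 + (-12 - 4)))**2 = (-173/22 + 2*(-16)*(-5 - 16))**2 = (-173/22 + 2*(-16)*(-21))**2 = (-173/22 + 672)**2 = (14611/22)**2 = 213481321/484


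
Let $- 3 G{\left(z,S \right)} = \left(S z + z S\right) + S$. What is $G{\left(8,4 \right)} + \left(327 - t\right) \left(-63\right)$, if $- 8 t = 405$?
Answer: $- \frac{571513}{24} \approx -23813.0$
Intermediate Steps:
$t = - \frac{405}{8}$ ($t = \left(- \frac{1}{8}\right) 405 = - \frac{405}{8} \approx -50.625$)
$G{\left(z,S \right)} = - \frac{S}{3} - \frac{2 S z}{3}$ ($G{\left(z,S \right)} = - \frac{\left(S z + z S\right) + S}{3} = - \frac{\left(S z + S z\right) + S}{3} = - \frac{2 S z + S}{3} = - \frac{S + 2 S z}{3} = - \frac{S}{3} - \frac{2 S z}{3}$)
$G{\left(8,4 \right)} + \left(327 - t\right) \left(-63\right) = \left(- \frac{1}{3}\right) 4 \left(1 + 2 \cdot 8\right) + \left(327 - - \frac{405}{8}\right) \left(-63\right) = \left(- \frac{1}{3}\right) 4 \left(1 + 16\right) + \left(327 + \frac{405}{8}\right) \left(-63\right) = \left(- \frac{1}{3}\right) 4 \cdot 17 + \frac{3021}{8} \left(-63\right) = - \frac{68}{3} - \frac{190323}{8} = - \frac{571513}{24}$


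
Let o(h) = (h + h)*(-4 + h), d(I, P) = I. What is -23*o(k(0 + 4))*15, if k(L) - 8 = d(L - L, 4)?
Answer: -22080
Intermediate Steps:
k(L) = 8 (k(L) = 8 + (L - L) = 8 + 0 = 8)
o(h) = 2*h*(-4 + h) (o(h) = (2*h)*(-4 + h) = 2*h*(-4 + h))
-23*o(k(0 + 4))*15 = -46*8*(-4 + 8)*15 = -46*8*4*15 = -23*64*15 = -1472*15 = -22080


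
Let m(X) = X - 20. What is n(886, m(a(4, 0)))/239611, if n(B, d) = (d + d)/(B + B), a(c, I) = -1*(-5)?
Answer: -15/212295346 ≈ -7.0656e-8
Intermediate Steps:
a(c, I) = 5
m(X) = -20 + X
n(B, d) = d/B (n(B, d) = (2*d)/((2*B)) = (2*d)*(1/(2*B)) = d/B)
n(886, m(a(4, 0)))/239611 = ((-20 + 5)/886)/239611 = -15*1/886*(1/239611) = -15/886*1/239611 = -15/212295346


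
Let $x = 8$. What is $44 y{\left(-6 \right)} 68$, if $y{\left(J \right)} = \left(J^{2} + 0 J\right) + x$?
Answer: $131648$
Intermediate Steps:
$y{\left(J \right)} = 8 + J^{2}$ ($y{\left(J \right)} = \left(J^{2} + 0 J\right) + 8 = \left(J^{2} + 0\right) + 8 = J^{2} + 8 = 8 + J^{2}$)
$44 y{\left(-6 \right)} 68 = 44 \left(8 + \left(-6\right)^{2}\right) 68 = 44 \left(8 + 36\right) 68 = 44 \cdot 44 \cdot 68 = 1936 \cdot 68 = 131648$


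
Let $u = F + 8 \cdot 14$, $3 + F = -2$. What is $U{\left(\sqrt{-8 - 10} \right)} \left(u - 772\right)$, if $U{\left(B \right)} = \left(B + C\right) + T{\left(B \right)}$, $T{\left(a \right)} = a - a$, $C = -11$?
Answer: $7315 - 1995 i \sqrt{2} \approx 7315.0 - 2821.4 i$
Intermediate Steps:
$F = -5$ ($F = -3 - 2 = -5$)
$T{\left(a \right)} = 0$
$U{\left(B \right)} = -11 + B$ ($U{\left(B \right)} = \left(B - 11\right) + 0 = \left(-11 + B\right) + 0 = -11 + B$)
$u = 107$ ($u = -5 + 8 \cdot 14 = -5 + 112 = 107$)
$U{\left(\sqrt{-8 - 10} \right)} \left(u - 772\right) = \left(-11 + \sqrt{-8 - 10}\right) \left(107 - 772\right) = \left(-11 + \sqrt{-18}\right) \left(-665\right) = \left(-11 + 3 i \sqrt{2}\right) \left(-665\right) = 7315 - 1995 i \sqrt{2}$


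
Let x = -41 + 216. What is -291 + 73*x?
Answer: 12484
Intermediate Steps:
x = 175
-291 + 73*x = -291 + 73*175 = -291 + 12775 = 12484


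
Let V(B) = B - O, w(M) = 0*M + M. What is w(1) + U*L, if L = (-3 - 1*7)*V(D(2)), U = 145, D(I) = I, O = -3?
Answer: -7249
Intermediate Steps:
w(M) = M (w(M) = 0 + M = M)
V(B) = 3 + B (V(B) = B - 1*(-3) = B + 3 = 3 + B)
L = -50 (L = (-3 - 1*7)*(3 + 2) = (-3 - 7)*5 = -10*5 = -50)
w(1) + U*L = 1 + 145*(-50) = 1 - 7250 = -7249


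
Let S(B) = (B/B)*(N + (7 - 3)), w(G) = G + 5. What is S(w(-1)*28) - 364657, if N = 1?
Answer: -364652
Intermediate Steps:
w(G) = 5 + G
S(B) = 5 (S(B) = (B/B)*(1 + (7 - 3)) = 1*(1 + 4) = 1*5 = 5)
S(w(-1)*28) - 364657 = 5 - 364657 = -364652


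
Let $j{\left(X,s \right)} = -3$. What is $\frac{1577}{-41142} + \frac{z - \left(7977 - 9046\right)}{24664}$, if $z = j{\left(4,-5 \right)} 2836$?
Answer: $- \frac{172475233}{507363144} \approx -0.33994$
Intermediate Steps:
$z = -8508$ ($z = \left(-3\right) 2836 = -8508$)
$\frac{1577}{-41142} + \frac{z - \left(7977 - 9046\right)}{24664} = \frac{1577}{-41142} + \frac{-8508 - \left(7977 - 9046\right)}{24664} = 1577 \left(- \frac{1}{41142}\right) + \left(-8508 - \left(7977 - 9046\right)\right) \frac{1}{24664} = - \frac{1577}{41142} + \left(-8508 - -1069\right) \frac{1}{24664} = - \frac{1577}{41142} + \left(-8508 + 1069\right) \frac{1}{24664} = - \frac{1577}{41142} - \frac{7439}{24664} = - \frac{172475233}{507363144}$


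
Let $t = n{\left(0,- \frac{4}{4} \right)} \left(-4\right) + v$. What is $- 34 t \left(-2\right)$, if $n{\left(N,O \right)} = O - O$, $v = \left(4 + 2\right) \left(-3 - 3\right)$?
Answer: $-2448$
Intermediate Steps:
$v = -36$ ($v = 6 \left(-6\right) = -36$)
$n{\left(N,O \right)} = 0$
$t = -36$ ($t = 0 \left(-4\right) - 36 = 0 - 36 = -36$)
$- 34 t \left(-2\right) = \left(-34\right) \left(-36\right) \left(-2\right) = 1224 \left(-2\right) = -2448$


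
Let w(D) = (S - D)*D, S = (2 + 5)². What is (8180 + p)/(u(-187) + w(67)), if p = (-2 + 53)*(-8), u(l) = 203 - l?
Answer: -1943/204 ≈ -9.5245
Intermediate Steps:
p = -408 (p = 51*(-8) = -408)
S = 49 (S = 7² = 49)
w(D) = D*(49 - D) (w(D) = (49 - D)*D = D*(49 - D))
(8180 + p)/(u(-187) + w(67)) = (8180 - 408)/((203 - 1*(-187)) + 67*(49 - 1*67)) = 7772/((203 + 187) + 67*(49 - 67)) = 7772/(390 + 67*(-18)) = 7772/(390 - 1206) = 7772/(-816) = 7772*(-1/816) = -1943/204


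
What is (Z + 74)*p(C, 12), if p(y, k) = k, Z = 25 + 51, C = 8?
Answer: 1800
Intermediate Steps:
Z = 76
(Z + 74)*p(C, 12) = (76 + 74)*12 = 150*12 = 1800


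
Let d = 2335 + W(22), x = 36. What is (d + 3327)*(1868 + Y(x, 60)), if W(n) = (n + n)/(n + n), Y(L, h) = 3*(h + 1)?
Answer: 11614813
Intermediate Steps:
Y(L, h) = 3 + 3*h (Y(L, h) = 3*(1 + h) = 3 + 3*h)
W(n) = 1 (W(n) = (2*n)/((2*n)) = (2*n)*(1/(2*n)) = 1)
d = 2336 (d = 2335 + 1 = 2336)
(d + 3327)*(1868 + Y(x, 60)) = (2336 + 3327)*(1868 + (3 + 3*60)) = 5663*(1868 + (3 + 180)) = 5663*(1868 + 183) = 5663*2051 = 11614813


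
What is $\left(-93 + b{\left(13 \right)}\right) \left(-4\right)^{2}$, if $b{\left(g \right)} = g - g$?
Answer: $-1488$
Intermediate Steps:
$b{\left(g \right)} = 0$
$\left(-93 + b{\left(13 \right)}\right) \left(-4\right)^{2} = \left(-93 + 0\right) \left(-4\right)^{2} = \left(-93\right) 16 = -1488$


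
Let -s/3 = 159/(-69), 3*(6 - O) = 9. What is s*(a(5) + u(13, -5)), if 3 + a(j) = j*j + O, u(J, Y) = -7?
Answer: 2862/23 ≈ 124.43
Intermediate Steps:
O = 3 (O = 6 - ⅓*9 = 6 - 3 = 3)
a(j) = j² (a(j) = -3 + (j*j + 3) = -3 + (j² + 3) = -3 + (3 + j²) = j²)
s = 159/23 (s = -477/(-69) = -477*(-1)/69 = -3*(-53/23) = 159/23 ≈ 6.9130)
s*(a(5) + u(13, -5)) = 159*(5² - 7)/23 = 159*(25 - 7)/23 = (159/23)*18 = 2862/23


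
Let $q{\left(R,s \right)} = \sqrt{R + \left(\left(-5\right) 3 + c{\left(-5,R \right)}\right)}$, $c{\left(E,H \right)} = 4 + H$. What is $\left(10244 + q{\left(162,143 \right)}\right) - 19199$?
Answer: $-8955 + \sqrt{313} \approx -8937.3$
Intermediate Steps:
$q{\left(R,s \right)} = \sqrt{-11 + 2 R}$ ($q{\left(R,s \right)} = \sqrt{R + \left(\left(-5\right) 3 + \left(4 + R\right)\right)} = \sqrt{R + \left(-15 + \left(4 + R\right)\right)} = \sqrt{R + \left(-11 + R\right)} = \sqrt{-11 + 2 R}$)
$\left(10244 + q{\left(162,143 \right)}\right) - 19199 = \left(10244 + \sqrt{-11 + 2 \cdot 162}\right) - 19199 = \left(10244 + \sqrt{-11 + 324}\right) - 19199 = \left(10244 + \sqrt{313}\right) - 19199 = -8955 + \sqrt{313}$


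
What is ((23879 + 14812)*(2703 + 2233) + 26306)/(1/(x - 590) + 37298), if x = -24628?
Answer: 4816766157876/940580963 ≈ 5121.1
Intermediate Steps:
((23879 + 14812)*(2703 + 2233) + 26306)/(1/(x - 590) + 37298) = ((23879 + 14812)*(2703 + 2233) + 26306)/(1/(-24628 - 590) + 37298) = (38691*4936 + 26306)/(1/(-25218) + 37298) = (190978776 + 26306)/(-1/25218 + 37298) = 191005082/(940580963/25218) = 191005082*(25218/940580963) = 4816766157876/940580963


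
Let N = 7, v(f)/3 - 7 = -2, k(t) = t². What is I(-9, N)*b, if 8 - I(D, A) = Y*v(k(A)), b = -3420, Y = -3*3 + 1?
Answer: -437760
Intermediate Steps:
Y = -8 (Y = -9 + 1 = -8)
v(f) = 15 (v(f) = 21 + 3*(-2) = 21 - 6 = 15)
I(D, A) = 128 (I(D, A) = 8 - (-8)*15 = 8 - 1*(-120) = 8 + 120 = 128)
I(-9, N)*b = 128*(-3420) = -437760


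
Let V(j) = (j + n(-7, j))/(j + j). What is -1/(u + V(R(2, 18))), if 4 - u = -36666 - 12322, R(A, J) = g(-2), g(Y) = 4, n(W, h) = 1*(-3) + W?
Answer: -4/195965 ≈ -2.0412e-5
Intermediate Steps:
n(W, h) = -3 + W
R(A, J) = 4
V(j) = (-10 + j)/(2*j) (V(j) = (j + (-3 - 7))/(j + j) = (j - 10)/((2*j)) = (-10 + j)*(1/(2*j)) = (-10 + j)/(2*j))
u = 48992 (u = 4 - (-36666 - 12322) = 4 - 1*(-48988) = 4 + 48988 = 48992)
-1/(u + V(R(2, 18))) = -1/(48992 + (½)*(-10 + 4)/4) = -1/(48992 + (½)*(¼)*(-6)) = -1/(48992 - ¾) = -1/195965/4 = -1*4/195965 = -4/195965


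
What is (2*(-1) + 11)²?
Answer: 81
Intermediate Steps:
(2*(-1) + 11)² = (-2 + 11)² = 9² = 81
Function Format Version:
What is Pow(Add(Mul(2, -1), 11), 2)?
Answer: 81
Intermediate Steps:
Pow(Add(Mul(2, -1), 11), 2) = Pow(Add(-2, 11), 2) = Pow(9, 2) = 81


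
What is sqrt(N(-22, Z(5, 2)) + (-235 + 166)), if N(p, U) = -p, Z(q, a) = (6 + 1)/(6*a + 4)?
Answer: I*sqrt(47) ≈ 6.8557*I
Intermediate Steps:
Z(q, a) = 7/(4 + 6*a)
sqrt(N(-22, Z(5, 2)) + (-235 + 166)) = sqrt(-1*(-22) + (-235 + 166)) = sqrt(22 - 69) = sqrt(-47) = I*sqrt(47)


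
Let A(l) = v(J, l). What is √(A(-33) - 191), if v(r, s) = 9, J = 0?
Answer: I*√182 ≈ 13.491*I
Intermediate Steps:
A(l) = 9
√(A(-33) - 191) = √(9 - 191) = √(-182) = I*√182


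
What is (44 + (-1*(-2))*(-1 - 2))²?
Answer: 1444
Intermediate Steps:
(44 + (-1*(-2))*(-1 - 2))² = (44 + 2*(-3))² = (44 - 6)² = 38² = 1444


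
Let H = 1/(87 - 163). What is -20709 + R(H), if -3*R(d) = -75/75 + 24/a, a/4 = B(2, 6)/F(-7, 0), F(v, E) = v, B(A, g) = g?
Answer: -62119/3 ≈ -20706.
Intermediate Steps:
H = -1/76 (H = 1/(-76) = -1/76 ≈ -0.013158)
a = -24/7 (a = 4*(6/(-7)) = 4*(6*(-1/7)) = 4*(-6/7) = -24/7 ≈ -3.4286)
R(d) = 8/3 (R(d) = -(-75/75 + 24/(-24/7))/3 = -(-75*1/75 + 24*(-7/24))/3 = -(-1 - 7)/3 = -1/3*(-8) = 8/3)
-20709 + R(H) = -20709 + 8/3 = -62119/3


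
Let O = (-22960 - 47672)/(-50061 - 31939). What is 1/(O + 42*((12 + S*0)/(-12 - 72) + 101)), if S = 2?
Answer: 10250/43427829 ≈ 0.00023602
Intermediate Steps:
O = 8829/10250 (O = -70632/(-82000) = -70632*(-1/82000) = 8829/10250 ≈ 0.86137)
1/(O + 42*((12 + S*0)/(-12 - 72) + 101)) = 1/(8829/10250 + 42*((12 + 2*0)/(-12 - 72) + 101)) = 1/(8829/10250 + 42*((12 + 0)/(-84) + 101)) = 1/(8829/10250 + 42*(12*(-1/84) + 101)) = 1/(8829/10250 + 42*(-⅐ + 101)) = 1/(8829/10250 + 42*(706/7)) = 1/(8829/10250 + 4236) = 1/(43427829/10250) = 10250/43427829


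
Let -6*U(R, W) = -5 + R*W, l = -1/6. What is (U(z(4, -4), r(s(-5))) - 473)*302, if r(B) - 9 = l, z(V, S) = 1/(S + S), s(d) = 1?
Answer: -20525581/144 ≈ -1.4254e+5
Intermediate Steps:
z(V, S) = 1/(2*S)
l = -⅙ (l = -1*⅙ = -⅙ ≈ -0.16667)
r(B) = 53/6 (r(B) = 9 - ⅙ = 53/6)
U(R, W) = ⅚ - R*W/6 (U(R, W) = -(-5 + R*W)/6 = ⅚ - R*W/6)
(U(z(4, -4), r(s(-5))) - 473)*302 = ((⅚ - ⅙*(½)/(-4)*53/6) - 473)*302 = ((⅚ - ⅙*(½)*(-¼)*53/6) - 473)*302 = ((⅚ - ⅙*(-⅛)*53/6) - 473)*302 = ((⅚ + 53/288) - 473)*302 = (293/288 - 473)*302 = -135931/288*302 = -20525581/144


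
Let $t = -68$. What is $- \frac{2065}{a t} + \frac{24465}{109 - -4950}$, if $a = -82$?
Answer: $\frac{125970005}{28208984} \approx 4.4656$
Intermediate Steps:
$- \frac{2065}{a t} + \frac{24465}{109 - -4950} = - \frac{2065}{\left(-82\right) \left(-68\right)} + \frac{24465}{109 - -4950} = - \frac{2065}{5576} + \frac{24465}{109 + 4950} = \left(-2065\right) \frac{1}{5576} + \frac{24465}{5059} = - \frac{2065}{5576} + 24465 \cdot \frac{1}{5059} = - \frac{2065}{5576} + \frac{24465}{5059} = \frac{125970005}{28208984}$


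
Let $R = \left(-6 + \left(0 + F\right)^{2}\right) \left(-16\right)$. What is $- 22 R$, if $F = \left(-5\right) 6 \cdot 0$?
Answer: $-2112$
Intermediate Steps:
$F = 0$ ($F = \left(-30\right) 0 = 0$)
$R = 96$ ($R = \left(-6 + \left(0 + 0\right)^{2}\right) \left(-16\right) = \left(-6 + 0^{2}\right) \left(-16\right) = \left(-6 + 0\right) \left(-16\right) = \left(-6\right) \left(-16\right) = 96$)
$- 22 R = \left(-22\right) 96 = -2112$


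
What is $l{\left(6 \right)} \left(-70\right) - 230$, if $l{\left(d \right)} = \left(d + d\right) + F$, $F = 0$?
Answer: $-1070$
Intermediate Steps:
$l{\left(d \right)} = 2 d$ ($l{\left(d \right)} = \left(d + d\right) + 0 = 2 d + 0 = 2 d$)
$l{\left(6 \right)} \left(-70\right) - 230 = 2 \cdot 6 \left(-70\right) - 230 = 12 \left(-70\right) - 230 = -840 - 230 = -1070$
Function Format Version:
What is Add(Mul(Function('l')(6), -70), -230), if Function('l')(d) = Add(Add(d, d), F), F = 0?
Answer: -1070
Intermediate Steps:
Function('l')(d) = Mul(2, d) (Function('l')(d) = Add(Add(d, d), 0) = Add(Mul(2, d), 0) = Mul(2, d))
Add(Mul(Function('l')(6), -70), -230) = Add(Mul(Mul(2, 6), -70), -230) = Add(Mul(12, -70), -230) = Add(-840, -230) = -1070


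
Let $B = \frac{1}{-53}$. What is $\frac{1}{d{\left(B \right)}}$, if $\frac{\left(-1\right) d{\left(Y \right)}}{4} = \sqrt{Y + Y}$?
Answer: $\frac{i \sqrt{106}}{8} \approx 1.287 i$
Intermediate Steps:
$B = - \frac{1}{53} \approx -0.018868$
$d{\left(Y \right)} = - 4 \sqrt{2} \sqrt{Y}$ ($d{\left(Y \right)} = - 4 \sqrt{Y + Y} = - 4 \sqrt{2 Y} = - 4 \sqrt{2} \sqrt{Y}$)
$\frac{1}{d{\left(B \right)}} = \frac{1}{\left(-4\right) \sqrt{2} \sqrt{- \frac{1}{53}}} = \frac{1}{\left(-4\right) \sqrt{2} \frac{i \sqrt{53}}{53}} = \frac{1}{\left(- \frac{4}{53}\right) i \sqrt{106}} = \frac{i \sqrt{106}}{8}$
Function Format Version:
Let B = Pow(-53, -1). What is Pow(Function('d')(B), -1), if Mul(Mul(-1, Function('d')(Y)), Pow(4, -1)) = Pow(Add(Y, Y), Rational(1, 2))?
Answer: Mul(Rational(1, 8), I, Pow(106, Rational(1, 2))) ≈ Mul(1.2870, I)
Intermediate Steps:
B = Rational(-1, 53) ≈ -0.018868
Function('d')(Y) = Mul(-4, Pow(2, Rational(1, 2)), Pow(Y, Rational(1, 2))) (Function('d')(Y) = Mul(-4, Pow(Add(Y, Y), Rational(1, 2))) = Mul(-4, Pow(Mul(2, Y), Rational(1, 2))) = Mul(-4, Mul(Pow(2, Rational(1, 2)), Pow(Y, Rational(1, 2)))) = Mul(-4, Pow(2, Rational(1, 2)), Pow(Y, Rational(1, 2))))
Pow(Function('d')(B), -1) = Pow(Mul(-4, Pow(2, Rational(1, 2)), Pow(Rational(-1, 53), Rational(1, 2))), -1) = Pow(Mul(-4, Pow(2, Rational(1, 2)), Mul(Rational(1, 53), I, Pow(53, Rational(1, 2)))), -1) = Pow(Mul(Rational(-4, 53), I, Pow(106, Rational(1, 2))), -1) = Mul(Rational(1, 8), I, Pow(106, Rational(1, 2)))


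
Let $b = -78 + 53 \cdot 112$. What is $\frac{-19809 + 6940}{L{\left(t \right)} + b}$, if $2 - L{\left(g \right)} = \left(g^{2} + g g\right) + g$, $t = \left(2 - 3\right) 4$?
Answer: $- \frac{12869}{5832} \approx -2.2066$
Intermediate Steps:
$t = -4$ ($t = \left(-1\right) 4 = -4$)
$L{\left(g \right)} = 2 - g - 2 g^{2}$ ($L{\left(g \right)} = 2 - \left(\left(g^{2} + g g\right) + g\right) = 2 - \left(\left(g^{2} + g^{2}\right) + g\right) = 2 - \left(2 g^{2} + g\right) = 2 - \left(g + 2 g^{2}\right) = 2 - g - 2 g^{2}$)
$b = 5858$ ($b = -78 + 5936 = 5858$)
$\frac{-19809 + 6940}{L{\left(t \right)} + b} = \frac{-19809 + 6940}{\left(2 - -4 - 2 \left(-4\right)^{2}\right) + 5858} = - \frac{12869}{\left(2 + 4 - 32\right) + 5858} = - \frac{12869}{-26 + 5858} = - \frac{12869}{5832}$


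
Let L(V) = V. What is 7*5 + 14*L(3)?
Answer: 77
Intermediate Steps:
7*5 + 14*L(3) = 7*5 + 14*3 = 35 + 42 = 77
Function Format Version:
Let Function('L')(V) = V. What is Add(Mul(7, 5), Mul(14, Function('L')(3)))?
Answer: 77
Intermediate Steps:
Add(Mul(7, 5), Mul(14, Function('L')(3))) = Add(Mul(7, 5), Mul(14, 3)) = Add(35, 42) = 77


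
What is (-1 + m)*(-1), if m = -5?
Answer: 6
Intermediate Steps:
(-1 + m)*(-1) = (-1 - 5)*(-1) = -6*(-1) = 6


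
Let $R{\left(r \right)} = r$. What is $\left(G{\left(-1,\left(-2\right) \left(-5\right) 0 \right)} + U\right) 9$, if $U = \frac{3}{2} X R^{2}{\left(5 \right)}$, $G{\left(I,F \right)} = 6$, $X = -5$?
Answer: $- \frac{3267}{2} \approx -1633.5$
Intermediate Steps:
$U = - \frac{375}{2}$ ($U = \frac{3}{2} \left(-5\right) 5^{2} = 3 \cdot \frac{1}{2} \left(-5\right) 25 = \frac{3}{2} \left(-5\right) 25 = \left(- \frac{15}{2}\right) 25 = - \frac{375}{2} \approx -187.5$)
$\left(G{\left(-1,\left(-2\right) \left(-5\right) 0 \right)} + U\right) 9 = \left(6 - \frac{375}{2}\right) 9 = \left(- \frac{363}{2}\right) 9 = - \frac{3267}{2}$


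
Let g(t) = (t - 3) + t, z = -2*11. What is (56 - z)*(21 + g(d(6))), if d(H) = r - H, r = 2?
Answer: 780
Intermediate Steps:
d(H) = 2 - H
z = -22
g(t) = -3 + 2*t (g(t) = (-3 + t) + t = -3 + 2*t)
(56 - z)*(21 + g(d(6))) = (56 - 1*(-22))*(21 + (-3 + 2*(2 - 1*6))) = (56 + 22)*(21 + (-3 + 2*(2 - 6))) = 78*(21 + (-3 + 2*(-4))) = 78*(21 + (-3 - 8)) = 78*(21 - 11) = 78*10 = 780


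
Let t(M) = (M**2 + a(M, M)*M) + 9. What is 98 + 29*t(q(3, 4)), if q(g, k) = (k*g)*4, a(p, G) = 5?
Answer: 74135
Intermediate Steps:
q(g, k) = 4*g*k (q(g, k) = (g*k)*4 = 4*g*k)
t(M) = 9 + M**2 + 5*M (t(M) = (M**2 + 5*M) + 9 = 9 + M**2 + 5*M)
98 + 29*t(q(3, 4)) = 98 + 29*(9 + (4*3*4)**2 + 5*(4*3*4)) = 98 + 29*(9 + 48**2 + 5*48) = 98 + 29*(9 + 2304 + 240) = 98 + 29*2553 = 98 + 74037 = 74135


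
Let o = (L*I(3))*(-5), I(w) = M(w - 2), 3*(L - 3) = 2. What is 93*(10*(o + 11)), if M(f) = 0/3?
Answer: 10230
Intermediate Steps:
L = 11/3 (L = 3 + (⅓)*2 = 3 + ⅔ = 11/3 ≈ 3.6667)
M(f) = 0 (M(f) = 0*(⅓) = 0)
I(w) = 0
o = 0 (o = ((11/3)*0)*(-5) = 0*(-5) = 0)
93*(10*(o + 11)) = 93*(10*(0 + 11)) = 93*(10*11) = 93*110 = 10230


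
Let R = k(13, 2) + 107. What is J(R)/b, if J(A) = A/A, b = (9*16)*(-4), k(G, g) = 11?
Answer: -1/576 ≈ -0.0017361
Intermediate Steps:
b = -576 (b = 144*(-4) = -576)
R = 118 (R = 11 + 107 = 118)
J(A) = 1
J(R)/b = 1/(-576) = 1*(-1/576) = -1/576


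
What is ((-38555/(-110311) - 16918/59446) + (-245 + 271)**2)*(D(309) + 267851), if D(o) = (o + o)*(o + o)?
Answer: 1440332833799417600/3278773853 ≈ 4.3929e+8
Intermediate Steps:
D(o) = 4*o**2 (D(o) = (2*o)*(2*o) = 4*o**2)
((-38555/(-110311) - 16918/59446) + (-245 + 271)**2)*(D(309) + 267851) = ((-38555/(-110311) - 16918/59446) + (-245 + 271)**2)*(4*309**2 + 267851) = ((-38555*(-1/110311) - 16918*1/59446) + 26**2)*(4*95481 + 267851) = ((38555/110311 - 8459/29723) + 676)*(381924 + 267851) = (212849516/3278773853 + 676)*649775 = (2216663974144/3278773853)*649775 = 1440332833799417600/3278773853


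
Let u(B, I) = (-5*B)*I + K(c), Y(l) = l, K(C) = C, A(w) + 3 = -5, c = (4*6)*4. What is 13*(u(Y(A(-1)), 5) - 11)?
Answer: 3705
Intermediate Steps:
c = 96 (c = 24*4 = 96)
A(w) = -8 (A(w) = -3 - 5 = -8)
u(B, I) = 96 - 5*B*I (u(B, I) = (-5*B)*I + 96 = -5*B*I + 96 = 96 - 5*B*I)
13*(u(Y(A(-1)), 5) - 11) = 13*((96 - 5*(-8)*5) - 11) = 13*((96 + 200) - 11) = 13*(296 - 11) = 13*285 = 3705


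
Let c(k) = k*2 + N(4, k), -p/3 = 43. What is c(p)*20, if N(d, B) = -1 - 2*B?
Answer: -20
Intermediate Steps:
p = -129 (p = -3*43 = -129)
c(k) = -1 (c(k) = k*2 + (-1 - 2*k) = 2*k + (-1 - 2*k) = -1)
c(p)*20 = -1*20 = -20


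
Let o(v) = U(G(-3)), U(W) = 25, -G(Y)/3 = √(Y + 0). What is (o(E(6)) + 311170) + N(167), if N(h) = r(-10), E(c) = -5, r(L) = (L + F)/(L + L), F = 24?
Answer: 3111943/10 ≈ 3.1119e+5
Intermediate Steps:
r(L) = (24 + L)/(2*L) (r(L) = (L + 24)/(L + L) = (24 + L)/((2*L)) = (24 + L)*(1/(2*L)) = (24 + L)/(2*L))
N(h) = -7/10 (N(h) = (½)*(24 - 10)/(-10) = (½)*(-⅒)*14 = -7/10)
G(Y) = -3*√Y (G(Y) = -3*√(Y + 0) = -3*√Y)
o(v) = 25
(o(E(6)) + 311170) + N(167) = (25 + 311170) - 7/10 = 311195 - 7/10 = 3111943/10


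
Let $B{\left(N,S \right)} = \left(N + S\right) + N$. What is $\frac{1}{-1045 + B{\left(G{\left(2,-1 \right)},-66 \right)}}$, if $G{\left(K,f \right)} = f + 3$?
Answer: $- \frac{1}{1107} \approx -0.00090334$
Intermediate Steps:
$G{\left(K,f \right)} = 3 + f$
$B{\left(N,S \right)} = S + 2 N$
$\frac{1}{-1045 + B{\left(G{\left(2,-1 \right)},-66 \right)}} = \frac{1}{-1045 - \left(66 - 2 \left(3 - 1\right)\right)} = \frac{1}{-1045 + \left(-66 + 2 \cdot 2\right)} = \frac{1}{-1045 + \left(-66 + 4\right)} = \frac{1}{-1045 - 62} = \frac{1}{-1107} = - \frac{1}{1107}$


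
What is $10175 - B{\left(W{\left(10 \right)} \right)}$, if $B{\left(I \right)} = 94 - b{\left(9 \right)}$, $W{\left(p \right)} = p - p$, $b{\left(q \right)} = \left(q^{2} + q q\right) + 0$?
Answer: $10243$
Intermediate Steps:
$b{\left(q \right)} = 2 q^{2}$ ($b{\left(q \right)} = \left(q^{2} + q^{2}\right) + 0 = 2 q^{2} + 0 = 2 q^{2}$)
$W{\left(p \right)} = 0$
$B{\left(I \right)} = -68$ ($B{\left(I \right)} = 94 - 2 \cdot 9^{2} = 94 - 2 \cdot 81 = 94 - 162 = -68$)
$10175 - B{\left(W{\left(10 \right)} \right)} = 10175 - -68 = 10175 + 68 = 10243$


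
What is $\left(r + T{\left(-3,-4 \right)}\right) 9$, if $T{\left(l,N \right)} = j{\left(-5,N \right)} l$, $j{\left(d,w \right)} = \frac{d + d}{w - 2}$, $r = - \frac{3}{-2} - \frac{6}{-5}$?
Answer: $- \frac{207}{10} \approx -20.7$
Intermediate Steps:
$r = \frac{27}{10}$ ($r = \left(-3\right) \left(- \frac{1}{2}\right) - - \frac{6}{5} = \frac{3}{2} + \frac{6}{5} = \frac{27}{10} \approx 2.7$)
$j{\left(d,w \right)} = \frac{2 d}{-2 + w}$
$T{\left(l,N \right)} = - \frac{10 l}{-2 + N}$ ($T{\left(l,N \right)} = 2 \left(-5\right) \frac{1}{-2 + N} l = - \frac{10}{-2 + N} l = - \frac{10 l}{-2 + N}$)
$\left(r + T{\left(-3,-4 \right)}\right) 9 = \left(\frac{27}{10} - - \frac{30}{-2 - 4}\right) 9 = \left(\frac{27}{10} - - \frac{30}{-6}\right) 9 = \left(\frac{27}{10} - \left(-30\right) \left(- \frac{1}{6}\right)\right) 9 = \left(\frac{27}{10} - 5\right) 9 = \left(- \frac{23}{10}\right) 9 = - \frac{207}{10}$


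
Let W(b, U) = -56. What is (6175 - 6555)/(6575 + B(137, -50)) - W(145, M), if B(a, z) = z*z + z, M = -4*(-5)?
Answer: 5316/95 ≈ 55.958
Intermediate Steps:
M = 20
B(a, z) = z + z² (B(a, z) = z² + z = z + z²)
(6175 - 6555)/(6575 + B(137, -50)) - W(145, M) = (6175 - 6555)/(6575 - 50*(1 - 50)) - 1*(-56) = -380/(6575 - 50*(-49)) + 56 = -380/(6575 + 2450) + 56 = -380/9025 + 56 = -380*1/9025 + 56 = -4/95 + 56 = 5316/95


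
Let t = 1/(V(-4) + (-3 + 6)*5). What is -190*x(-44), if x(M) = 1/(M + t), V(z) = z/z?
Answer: 160/37 ≈ 4.3243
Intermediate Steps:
V(z) = 1
t = 1/16 (t = 1/(1 + (-3 + 6)*5) = 1/(1 + 3*5) = 1/(1 + 15) = 1/16 ≈ 0.062500)
x(M) = 1/(1/16 + M) (x(M) = 1/(M + 1/16) = 1/(1/16 + M))
-190*x(-44) = -3040/(1 + 16*(-44)) = -3040/(1 - 704) = -3040/(-703) = -3040*(-1)/703 = -190*(-16/703) = 160/37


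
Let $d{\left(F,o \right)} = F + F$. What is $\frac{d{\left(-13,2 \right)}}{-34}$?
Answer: $\frac{13}{17} \approx 0.76471$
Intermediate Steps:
$d{\left(F,o \right)} = 2 F$
$\frac{d{\left(-13,2 \right)}}{-34} = \frac{2 \left(-13\right)}{-34} = \left(-26\right) \left(- \frac{1}{34}\right) = \frac{13}{17}$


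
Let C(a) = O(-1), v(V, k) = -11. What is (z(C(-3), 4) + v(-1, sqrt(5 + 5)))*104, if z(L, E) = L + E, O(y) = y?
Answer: -832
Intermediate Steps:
C(a) = -1
z(L, E) = E + L
(z(C(-3), 4) + v(-1, sqrt(5 + 5)))*104 = ((4 - 1) - 11)*104 = (3 - 11)*104 = -8*104 = -832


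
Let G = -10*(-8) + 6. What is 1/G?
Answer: 1/86 ≈ 0.011628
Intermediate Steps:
G = 86 (G = 80 + 6 = 86)
1/G = 1/86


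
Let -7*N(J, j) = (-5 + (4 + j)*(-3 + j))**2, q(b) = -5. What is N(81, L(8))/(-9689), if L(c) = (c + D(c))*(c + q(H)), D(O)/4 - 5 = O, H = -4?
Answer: 1060348969/67823 ≈ 15634.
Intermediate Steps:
D(O) = 20 + 4*O
L(c) = (-5 + c)*(20 + 5*c) (L(c) = (c + (20 + 4*c))*(c - 5) = (20 + 5*c)*(-5 + c) = (-5 + c)*(20 + 5*c))
N(J, j) = -(-5 + (-3 + j)*(4 + j))**2/7 (N(J, j) = -(-5 + (4 + j)*(-3 + j))**2/7 = -(-5 + (-3 + j)*(4 + j))**2/7)
N(81, L(8))/(-9689) = -(-17 + (-100 - 5*8 + 5*8**2) + (-100 - 5*8 + 5*8**2)**2)**2/7/(-9689) = -(-17 + (-100 - 40 + 5*64) + (-100 - 40 + 5*64)**2)**2/7*(-1/9689) = -(-17 + (-100 - 40 + 320) + (-100 - 40 + 320)**2)**2/7*(-1/9689) = -(-17 + 180 + 180**2)**2/7*(-1/9689) = -(-17 + 180 + 32400)**2/7*(-1/9689) = -1/7*32563**2*(-1/9689) = -1/7*1060348969*(-1/9689) = -1060348969/7*(-1/9689) = 1060348969/67823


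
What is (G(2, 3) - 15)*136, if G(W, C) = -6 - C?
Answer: -3264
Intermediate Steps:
(G(2, 3) - 15)*136 = ((-6 - 1*3) - 15)*136 = ((-6 - 3) - 15)*136 = (-9 - 15)*136 = -24*136 = -3264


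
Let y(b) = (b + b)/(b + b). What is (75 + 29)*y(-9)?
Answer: 104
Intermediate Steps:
y(b) = 1 (y(b) = (2*b)/((2*b)) = (2*b)*(1/(2*b)) = 1)
(75 + 29)*y(-9) = (75 + 29)*1 = 104*1 = 104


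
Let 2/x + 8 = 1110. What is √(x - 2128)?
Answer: I*√646062377/551 ≈ 46.13*I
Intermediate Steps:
x = 1/551 (x = 2/(-8 + 1110) = 2/1102 = 2*(1/1102) = 1/551 ≈ 0.0018149)
√(x - 2128) = √(1/551 - 2128) = √(-1172527/551) = I*√646062377/551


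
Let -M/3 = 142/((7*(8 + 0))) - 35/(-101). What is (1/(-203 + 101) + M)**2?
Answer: 1558794699289/20801715984 ≈ 74.936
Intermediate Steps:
M = -24453/2828 (M = -3*(142/((7*(8 + 0))) - 35/(-101)) = -3*(142/((7*8)) - 35*(-1/101)) = -3*(142/56 + 35/101) = -3*(142*(1/56) + 35/101) = -3*(71/28 + 35/101) = -3*8151/2828 = -24453/2828 ≈ -8.6467)
(1/(-203 + 101) + M)**2 = (1/(-203 + 101) - 24453/2828)**2 = (1/(-102) - 24453/2828)**2 = (-1/102 - 24453/2828)**2 = (-1248517/144228)**2 = 1558794699289/20801715984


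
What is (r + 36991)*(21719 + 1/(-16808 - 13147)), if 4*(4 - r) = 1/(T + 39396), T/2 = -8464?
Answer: 540774986699228879/673028940 ≈ 8.0349e+8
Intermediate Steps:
T = -16928 (T = 2*(-8464) = -16928)
r = 359487/89872 (r = 4 - 1/(4*(-16928 + 39396)) = 4 - ¼/22468 = 4 - ¼*1/22468 = 4 - 1/89872 = 359487/89872 ≈ 4.0000)
(r + 36991)*(21719 + 1/(-16808 - 13147)) = (359487/89872 + 36991)*(21719 + 1/(-16808 - 13147)) = 3324814639*(21719 + 1/(-29955))/89872 = 3324814639*(21719 - 1/29955)/89872 = (3324814639/89872)*(650592644/29955) = 540774986699228879/673028940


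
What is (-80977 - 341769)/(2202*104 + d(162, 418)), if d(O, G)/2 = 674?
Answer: -211373/115178 ≈ -1.8352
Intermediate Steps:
d(O, G) = 1348 (d(O, G) = 2*674 = 1348)
(-80977 - 341769)/(2202*104 + d(162, 418)) = (-80977 - 341769)/(2202*104 + 1348) = -422746/(229008 + 1348) = -422746/230356 = -422746*1/230356 = -211373/115178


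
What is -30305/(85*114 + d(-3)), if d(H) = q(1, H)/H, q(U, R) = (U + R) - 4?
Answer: -30305/9692 ≈ -3.1268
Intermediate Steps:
q(U, R) = -4 + R + U (q(U, R) = (R + U) - 4 = -4 + R + U)
d(H) = (-3 + H)/H (d(H) = (-4 + H + 1)/H = (-3 + H)/H)
-30305/(85*114 + d(-3)) = -30305/(85*114 + (-3 - 3)/(-3)) = -30305/(9690 - 1/3*(-6)) = -30305/(9690 + 2) = -30305/9692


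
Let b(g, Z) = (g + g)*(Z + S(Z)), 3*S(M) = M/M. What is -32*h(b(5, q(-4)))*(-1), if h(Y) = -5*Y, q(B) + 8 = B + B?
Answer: 75200/3 ≈ 25067.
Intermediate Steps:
S(M) = ⅓ (S(M) = (M/M)/3 = (⅓)*1 = ⅓)
q(B) = -8 + 2*B (q(B) = -8 + (B + B) = -8 + 2*B)
b(g, Z) = 2*g*(⅓ + Z) (b(g, Z) = (g + g)*(Z + ⅓) = (2*g)*(⅓ + Z) = 2*g*(⅓ + Z))
-32*h(b(5, q(-4)))*(-1) = -(-160)*(⅔)*5*(1 + 3*(-8 + 2*(-4)))*(-1) = -(-160)*(⅔)*5*(1 + 3*(-8 - 8))*(-1) = -(-160)*(⅔)*5*(1 + 3*(-16))*(-1) = -(-160)*(⅔)*5*(1 - 48)*(-1) = -(-160)*(⅔)*5*(-47)*(-1) = -(-160)*(-470)/3*(-1) = -32*2350/3*(-1) = -75200/3*(-1) = 75200/3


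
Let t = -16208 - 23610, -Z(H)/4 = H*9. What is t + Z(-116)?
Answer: -35642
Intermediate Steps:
Z(H) = -36*H (Z(H) = -4*H*9 = -36*H)
t = -39818
t + Z(-116) = -39818 - 36*(-116) = -39818 + 4176 = -35642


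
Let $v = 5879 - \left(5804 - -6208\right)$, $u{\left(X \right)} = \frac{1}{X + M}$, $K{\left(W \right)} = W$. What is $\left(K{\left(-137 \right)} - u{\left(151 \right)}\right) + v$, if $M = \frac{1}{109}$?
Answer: $- \frac{103204309}{16460} \approx -6270.0$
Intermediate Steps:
$M = \frac{1}{109} \approx 0.0091743$
$u{\left(X \right)} = \frac{1}{\frac{1}{109} + X}$ ($u{\left(X \right)} = \frac{1}{X + \frac{1}{109}} = \frac{1}{\frac{1}{109} + X}$)
$v = -6133$ ($v = 5879 - \left(5804 + 6208\right) = 5879 - 12012 = -6133$)
$\left(K{\left(-137 \right)} - u{\left(151 \right)}\right) + v = \left(-137 - \frac{109}{1 + 109 \cdot 151}\right) - 6133 = \left(-137 - \frac{109}{1 + 16459}\right) - 6133 = \left(-137 - \frac{109}{16460}\right) - 6133 = - \frac{2255129}{16460} - 6133 = - \frac{103204309}{16460}$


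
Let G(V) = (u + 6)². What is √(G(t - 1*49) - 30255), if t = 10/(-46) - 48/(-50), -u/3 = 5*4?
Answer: I*√27339 ≈ 165.35*I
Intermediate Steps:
u = -60 (u = -15*4 = -3*20 = -60)
t = 427/575 (t = 10*(-1/46) - 48*(-1/50) = -5/23 + 24/25 = 427/575 ≈ 0.74261)
G(V) = 2916 (G(V) = (-60 + 6)² = (-54)² = 2916)
√(G(t - 1*49) - 30255) = √(2916 - 30255) = √(-27339) = I*√27339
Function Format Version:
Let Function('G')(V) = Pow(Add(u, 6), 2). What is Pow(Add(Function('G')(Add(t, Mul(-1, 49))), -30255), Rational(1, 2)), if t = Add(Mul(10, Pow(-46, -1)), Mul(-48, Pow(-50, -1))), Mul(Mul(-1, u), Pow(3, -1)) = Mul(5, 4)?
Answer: Mul(I, Pow(27339, Rational(1, 2))) ≈ Mul(165.35, I)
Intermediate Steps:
u = -60 (u = Mul(-3, Mul(5, 4)) = Mul(-3, 20) = -60)
t = Rational(427, 575) (t = Add(Mul(10, Rational(-1, 46)), Mul(-48, Rational(-1, 50))) = Add(Rational(-5, 23), Rational(24, 25)) = Rational(427, 575) ≈ 0.74261)
Function('G')(V) = 2916 (Function('G')(V) = Pow(Add(-60, 6), 2) = Pow(-54, 2) = 2916)
Pow(Add(Function('G')(Add(t, Mul(-1, 49))), -30255), Rational(1, 2)) = Pow(Add(2916, -30255), Rational(1, 2)) = Pow(-27339, Rational(1, 2)) = Mul(I, Pow(27339, Rational(1, 2)))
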